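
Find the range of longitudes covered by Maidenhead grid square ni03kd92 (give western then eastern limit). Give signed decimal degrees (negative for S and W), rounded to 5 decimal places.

Field N=13, I=8: +13·20° lon, +8·10° lat → SW at lon 80°, lat -10°.
Square 0, 3: +0·2° lon, +3·1° lat → SW at lon 80°, lat -7°.
Subsquare k=10, d=3: +10·0.0833333° lon, +3·0.0416667° lat → SW at lon 80.8333°, lat -6.875°.
Extended square 9, 2: +9·0.00833333° lon, +2·0.00416667° lat → SW at lon 80.9083°, lat -6.86667°.
Cell spans 0.00833333° lon × 0.00416667° lat.
west 80.90833, east 80.91667.

80.90833, 80.91667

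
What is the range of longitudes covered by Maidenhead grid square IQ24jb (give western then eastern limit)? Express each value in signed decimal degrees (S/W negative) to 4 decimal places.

Field I=8, Q=16: +8·20° lon, +16·10° lat → SW at lon -20°, lat 70°.
Square 2, 4: +2·2° lon, +4·1° lat → SW at lon -16°, lat 74°.
Subsquare j=9, b=1: +9·0.0833333° lon, +1·0.0416667° lat → SW at lon -15.25°, lat 74.0417°.
Cell spans 0.0833333° lon × 0.0416667° lat.
west -15.2500, east -15.1667.

-15.2500, -15.1667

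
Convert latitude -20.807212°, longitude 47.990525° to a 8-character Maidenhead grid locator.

Add 180° to longitude and 90° to latitude: 227.99052, 69.19279.
Field: 227.99052/20 → 11 → L, 69.19279/10 → 6 → G; chars LG.
Square: 7.99052/2 → 3, 9.19279/1 → 9; chars 39.
Subsquare: 1.99052/0.0833333 → 23 → x, 0.19279/0.0416667 → 4 → e; chars xe.
Extended square: 0.07386/0.00833333 → 8, 0.02612/0.00416667 → 6; chars 86.

LG39xe86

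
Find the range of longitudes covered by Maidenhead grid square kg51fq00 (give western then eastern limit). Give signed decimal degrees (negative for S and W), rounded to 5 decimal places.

30.41667, 30.42500

Field K=10, G=6: +10·20° lon, +6·10° lat → SW at lon 20°, lat -30°.
Square 5, 1: +5·2° lon, +1·1° lat → SW at lon 30°, lat -29°.
Subsquare f=5, q=16: +5·0.0833333° lon, +16·0.0416667° lat → SW at lon 30.4167°, lat -28.3333°.
Extended square 0, 0: +0·0.00833333° lon, +0·0.00416667° lat → SW at lon 30.4167°, lat -28.3333°.
Cell spans 0.00833333° lon × 0.00416667° lat.
west 30.41667, east 30.42500.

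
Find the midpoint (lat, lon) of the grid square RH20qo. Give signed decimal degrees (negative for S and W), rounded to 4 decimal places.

Field R=17, H=7: +17·20° lon, +7·10° lat → SW at lon 160°, lat -20°.
Square 2, 0: +2·2° lon, +0·1° lat → SW at lon 164°, lat -20°.
Subsquare q=16, o=14: +16·0.0833333° lon, +14·0.0416667° lat → SW at lon 165.333°, lat -19.4167°.
Cell spans 0.0833333° lon × 0.0416667° lat. Centre is SW corner plus half of each.
latitude -19.3958, longitude 165.3750.

-19.3958, 165.3750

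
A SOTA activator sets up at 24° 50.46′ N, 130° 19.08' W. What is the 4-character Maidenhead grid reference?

CL44

Offset from 180°W / 90°S: lon 49.68°, lat 114.84°.
Field: lon ⌊49.68/20⌋ = 2 → C; lat ⌊114.84/10⌋ = 11 → L.
Square: lon ⌊9.68/2⌋ = 4; lat ⌊4.84/1⌋ = 4.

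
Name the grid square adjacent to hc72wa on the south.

HC71wx

Latitude subsquare a = 0; −1 → -1, wraps to 23 = x, carry into square.
Latitude square 2; −1 → 1.
The longitude characters are unchanged.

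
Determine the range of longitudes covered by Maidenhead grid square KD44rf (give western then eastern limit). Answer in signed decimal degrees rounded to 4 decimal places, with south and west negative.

Field K=10, D=3: +10·20° lon, +3·10° lat → SW at lon 20°, lat -60°.
Square 4, 4: +4·2° lon, +4·1° lat → SW at lon 28°, lat -56°.
Subsquare r=17, f=5: +17·0.0833333° lon, +5·0.0416667° lat → SW at lon 29.4167°, lat -55.7917°.
Cell spans 0.0833333° lon × 0.0416667° lat.
west 29.4167, east 29.5000.

29.4167, 29.5000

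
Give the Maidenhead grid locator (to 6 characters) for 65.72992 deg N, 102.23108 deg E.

Shift to the Maidenhead origin (180°W, 90°S): lon 282.2311, lat 155.7299.
Field: 282.2311/20 → 14 → O, 155.7299/10 → 15 → P; chars OP.
Square: 2.2311/2 → 1, 5.7299/1 → 5; chars 15.
Subsquare: 0.2311/0.0833333 → 2 → c, 0.7299/0.0416667 → 17 → r; chars cr.

OP15cr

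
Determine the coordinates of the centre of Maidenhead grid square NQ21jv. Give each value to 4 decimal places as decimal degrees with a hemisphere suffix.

71.8958° N, 84.7917° E

Field N=13, Q=16: +13·20° lon, +16·10° lat → SW at lon 80°, lat 70°.
Square 2, 1: +2·2° lon, +1·1° lat → SW at lon 84°, lat 71°.
Subsquare j=9, v=21: +9·0.0833333° lon, +21·0.0416667° lat → SW at lon 84.75°, lat 71.875°.
Cell spans 0.0833333° lon × 0.0416667° lat. Centre is SW corner plus half of each.
latitude 71.8958° N, longitude 84.7917° E.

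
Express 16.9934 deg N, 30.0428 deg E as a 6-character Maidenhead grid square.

Shift to the Maidenhead origin (180°W, 90°S): lon 210.0428, lat 106.9934.
Field: 210.0428/20 → 10 → K, 106.9934/10 → 10 → K; chars KK.
Square: 10.0428/2 → 5, 6.9934/1 → 6; chars 56.
Subsquare: 0.0428/0.0833333 → 0 → a, 0.9934/0.0416667 → 23 → x; chars ax.

KK56ax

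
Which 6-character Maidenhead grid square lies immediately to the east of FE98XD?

Longitude subsquare x = 23; +1 → 24, wraps to 0 = a, carry into square.
Longitude square 9; +1 → 10, wraps to 0, carry into field.
Longitude field F = 5; +1 → 6 = G.
The latitude characters are unchanged.

GE08ad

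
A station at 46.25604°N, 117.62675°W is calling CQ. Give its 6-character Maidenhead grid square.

DN16eg

Shift to the Maidenhead origin (180°W, 90°S): lon 62.3732, lat 136.2560.
Field: 62.3732/20 → 3 → D, 136.2560/10 → 13 → N; chars DN.
Square: 2.3732/2 → 1, 6.2560/1 → 6; chars 16.
Subsquare: 0.3732/0.0833333 → 4 → e, 0.2560/0.0416667 → 6 → g; chars eg.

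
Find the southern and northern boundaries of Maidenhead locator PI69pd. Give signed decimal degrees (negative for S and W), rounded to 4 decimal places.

Field P=15, I=8: +15·20° lon, +8·10° lat → SW at lon 120°, lat -10°.
Square 6, 9: +6·2° lon, +9·1° lat → SW at lon 132°, lat -1°.
Subsquare p=15, d=3: +15·0.0833333° lon, +3·0.0416667° lat → SW at lon 133.25°, lat -0.875°.
Cell spans 0.0833333° lon × 0.0416667° lat.
south -0.8750, north -0.8333.

-0.8750, -0.8333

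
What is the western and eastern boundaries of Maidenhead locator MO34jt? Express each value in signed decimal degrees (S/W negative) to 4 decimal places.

Field M=12, O=14: +12·20° lon, +14·10° lat → SW at lon 60°, lat 50°.
Square 3, 4: +3·2° lon, +4·1° lat → SW at lon 66°, lat 54°.
Subsquare j=9, t=19: +9·0.0833333° lon, +19·0.0416667° lat → SW at lon 66.75°, lat 54.7917°.
Cell spans 0.0833333° lon × 0.0416667° lat.
west 66.7500, east 66.8333.

66.7500, 66.8333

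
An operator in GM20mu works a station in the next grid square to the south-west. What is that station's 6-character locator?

GM20lt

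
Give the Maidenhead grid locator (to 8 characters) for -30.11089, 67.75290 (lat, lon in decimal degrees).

MF39vv03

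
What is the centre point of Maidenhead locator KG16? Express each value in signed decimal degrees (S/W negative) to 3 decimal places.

Field K=10, G=6: +10·20° lon, +6·10° lat → SW at lon 20°, lat -30°.
Square 1, 6: +1·2° lon, +6·1° lat → SW at lon 22°, lat -24°.
Cell spans 2° lon × 1° lat. Centre is SW corner plus half of each.
latitude -23.500, longitude 23.000.

-23.500, 23.000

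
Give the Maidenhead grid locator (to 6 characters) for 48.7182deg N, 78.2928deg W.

FN08ur

Offset from 180°W / 90°S: lon 101.7072°, lat 138.7182°.
Field: lon ⌊101.7072/20⌋ = 5 → F; lat ⌊138.7182/10⌋ = 13 → N.
Square: lon ⌊1.7072/2⌋ = 0; lat ⌊8.7182/1⌋ = 8.
Subsquare: lon ⌊1.7072/0.0833333⌋ = 20 → u; lat ⌊0.7182/0.0416667⌋ = 17 → r.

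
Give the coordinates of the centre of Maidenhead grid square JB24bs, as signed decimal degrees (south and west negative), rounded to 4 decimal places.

Field J=9, B=1: +9·20° lon, +1·10° lat → SW at lon 0°, lat -80°.
Square 2, 4: +2·2° lon, +4·1° lat → SW at lon 4°, lat -76°.
Subsquare b=1, s=18: +1·0.0833333° lon, +18·0.0416667° lat → SW at lon 4.08333°, lat -75.25°.
Cell spans 0.0833333° lon × 0.0416667° lat. Centre is SW corner plus half of each.
latitude -75.2292, longitude 4.1250.

-75.2292, 4.1250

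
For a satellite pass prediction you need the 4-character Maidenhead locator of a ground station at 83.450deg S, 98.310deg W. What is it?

EA06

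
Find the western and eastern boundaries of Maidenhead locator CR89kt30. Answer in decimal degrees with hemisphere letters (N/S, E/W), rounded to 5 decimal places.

Field C=2, R=17: +2·20° lon, +17·10° lat → SW at lon -140°, lat 80°.
Square 8, 9: +8·2° lon, +9·1° lat → SW at lon -124°, lat 89°.
Subsquare k=10, t=19: +10·0.0833333° lon, +19·0.0416667° lat → SW at lon -123.167°, lat 89.7917°.
Extended square 3, 0: +3·0.00833333° lon, +0·0.00416667° lat → SW at lon -123.142°, lat 89.7917°.
Cell spans 0.00833333° lon × 0.00416667° lat.
west 123.14167° W, east 123.13333° W.

123.14167° W, 123.13333° W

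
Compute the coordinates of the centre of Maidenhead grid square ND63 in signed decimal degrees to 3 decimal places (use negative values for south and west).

-56.500, 93.000

Field N=13, D=3: +13·20° lon, +3·10° lat → SW at lon 80°, lat -60°.
Square 6, 3: +6·2° lon, +3·1° lat → SW at lon 92°, lat -57°.
Cell spans 2° lon × 1° lat. Centre is SW corner plus half of each.
latitude -56.500, longitude 93.000.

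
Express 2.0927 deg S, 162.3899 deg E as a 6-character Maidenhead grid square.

RI17ev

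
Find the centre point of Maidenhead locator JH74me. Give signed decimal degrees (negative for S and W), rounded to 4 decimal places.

Field J=9, H=7: +9·20° lon, +7·10° lat → SW at lon 0°, lat -20°.
Square 7, 4: +7·2° lon, +4·1° lat → SW at lon 14°, lat -16°.
Subsquare m=12, e=4: +12·0.0833333° lon, +4·0.0416667° lat → SW at lon 15°, lat -15.8333°.
Cell spans 0.0833333° lon × 0.0416667° lat. Centre is SW corner plus half of each.
latitude -15.8125, longitude 15.0417.

-15.8125, 15.0417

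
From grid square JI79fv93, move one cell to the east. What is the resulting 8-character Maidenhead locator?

JI79gv03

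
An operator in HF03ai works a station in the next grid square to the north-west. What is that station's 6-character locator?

GF93xj

Longitude subsquare a = 0; −1 → -1, wraps to 23 = x, carry into square.
Longitude square 0; −1 → -1, wraps to 9, carry into field.
Longitude field H = 7; −1 → 6 = G.
Latitude subsquare i = 8; +1 → 9 = j.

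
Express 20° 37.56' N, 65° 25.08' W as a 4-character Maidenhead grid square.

Shift to the Maidenhead origin (180°W, 90°S): lon 114.58, lat 110.63.
Field: lon ⌊114.58/20⌋ = 5 → F; lat ⌊110.63/10⌋ = 11 → L.
Square: lon ⌊14.58/2⌋ = 7; lat ⌊0.63/1⌋ = 0.

FL70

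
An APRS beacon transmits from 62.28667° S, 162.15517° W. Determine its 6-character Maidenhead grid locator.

Offset from 180°W / 90°S: lon 17.8448°, lat 27.7133°.
Field (20°×10°, letters A–R): 17.8448/20 → 0 → A, 27.7133/10 → 2 → C; chars AC.
Square (2°×1°, digits 0–9): 17.8448/2 → 8, 7.7133/1 → 7; chars 87.
Subsquare (5′×2.5′, letters a–x): 1.8448/0.0833333 → 22 → w, 0.7133/0.0416667 → 17 → r; chars wr.

AC87wr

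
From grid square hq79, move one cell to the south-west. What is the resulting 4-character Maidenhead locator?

HQ68

Longitude square 7; −1 → 6.
Latitude square 9; −1 → 8.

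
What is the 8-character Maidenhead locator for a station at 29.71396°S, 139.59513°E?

PG90tg18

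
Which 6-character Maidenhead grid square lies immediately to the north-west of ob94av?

Longitude subsquare a = 0; −1 → -1, wraps to 23 = x, carry into square.
Longitude square 9; −1 → 8.
Latitude subsquare v = 21; +1 → 22 = w.

OB84xw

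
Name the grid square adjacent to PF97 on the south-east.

Longitude square 9; +1 → 10, wraps to 0, carry into field.
Longitude field P = 15; +1 → 16 = Q.
Latitude square 7; −1 → 6.

QF06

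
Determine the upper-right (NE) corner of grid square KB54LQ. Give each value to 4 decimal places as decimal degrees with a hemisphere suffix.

Field K=10, B=1: +10·20° lon, +1·10° lat → SW at lon 20°, lat -80°.
Square 5, 4: +5·2° lon, +4·1° lat → SW at lon 30°, lat -76°.
Subsquare l=11, q=16: +11·0.0833333° lon, +16·0.0416667° lat → SW at lon 30.9167°, lat -75.3333°.
Cell spans 0.0833333° lon × 0.0416667° lat. NE corner is SW corner plus one full cell.
latitude 75.2917° S, longitude 31.0000° E.

75.2917° S, 31.0000° E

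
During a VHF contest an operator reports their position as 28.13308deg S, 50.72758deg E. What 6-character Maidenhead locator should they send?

LG51iu

Add 180° to longitude and 90° to latitude: 230.7276, 61.8669.
Field: 230.7276/20 → 11 → L, 61.8669/10 → 6 → G; chars LG.
Square: 10.7276/2 → 5, 1.8669/1 → 1; chars 51.
Subsquare: 0.7276/0.0833333 → 8 → i, 0.8669/0.0416667 → 20 → u; chars iu.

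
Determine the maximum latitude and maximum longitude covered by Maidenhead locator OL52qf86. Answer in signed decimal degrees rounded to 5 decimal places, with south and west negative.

Field O=14, L=11: +14·20° lon, +11·10° lat → SW at lon 100°, lat 20°.
Square 5, 2: +5·2° lon, +2·1° lat → SW at lon 110°, lat 22°.
Subsquare q=16, f=5: +16·0.0833333° lon, +5·0.0416667° lat → SW at lon 111.333°, lat 22.2083°.
Extended square 8, 6: +8·0.00833333° lon, +6·0.00416667° lat → SW at lon 111.4°, lat 22.2333°.
Cell spans 0.00833333° lon × 0.00416667° lat. NE corner is SW corner plus one full cell.
latitude 22.23750, longitude 111.40833.

22.23750, 111.40833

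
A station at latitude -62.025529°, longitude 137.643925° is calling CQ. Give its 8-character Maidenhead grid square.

PC87tx73

Shift to the Maidenhead origin (180°W, 90°S): lon 317.64392, lat 27.97447.
Field (20°×10°, letters A–R): lon ⌊317.64392/20⌋ = 15 → P; lat ⌊27.97447/10⌋ = 2 → C.
Square (2°×1°, digits 0–9): lon ⌊17.64392/2⌋ = 8; lat ⌊7.97447/1⌋ = 7.
Subsquare (5′×2.5′, letters a–x): lon ⌊1.64392/0.0833333⌋ = 19 → t; lat ⌊0.97447/0.0416667⌋ = 23 → x.
Extended square (30″×15″, digits 0–9): lon ⌊0.06059/0.00833333⌋ = 7; lat ⌊0.01614/0.00416667⌋ = 3.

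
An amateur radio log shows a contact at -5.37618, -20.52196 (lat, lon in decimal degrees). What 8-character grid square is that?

HI94ro79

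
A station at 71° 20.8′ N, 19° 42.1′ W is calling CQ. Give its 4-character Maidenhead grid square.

Add 180° to longitude and 90° to latitude: 160.30, 161.35.
Field: 160.30/20 → 8 → I, 161.35/10 → 16 → Q; chars IQ.
Square: 0.30/2 → 0, 1.35/1 → 1; chars 01.

IQ01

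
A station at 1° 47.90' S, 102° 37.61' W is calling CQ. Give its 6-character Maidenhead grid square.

DI88qe

Offset from 180°W / 90°S: lon 77.3732°, lat 88.2017°.
Field: 77.3732/20 → 3 → D, 88.2017/10 → 8 → I; chars DI.
Square: 17.3732/2 → 8, 8.2017/1 → 8; chars 88.
Subsquare: 1.3732/0.0833333 → 16 → q, 0.2017/0.0416667 → 4 → e; chars qe.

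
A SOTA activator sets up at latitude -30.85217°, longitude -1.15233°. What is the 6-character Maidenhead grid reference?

Shift to the Maidenhead origin (180°W, 90°S): lon 178.8477, lat 59.1478.
Field (20°×10°, letters A–R): lon ⌊178.8477/20⌋ = 8 → I; lat ⌊59.1478/10⌋ = 5 → F.
Square (2°×1°, digits 0–9): lon ⌊18.8477/2⌋ = 9; lat ⌊9.1478/1⌋ = 9.
Subsquare (5′×2.5′, letters a–x): lon ⌊0.8477/0.0833333⌋ = 10 → k; lat ⌊0.1478/0.0416667⌋ = 3 → d.

IF99kd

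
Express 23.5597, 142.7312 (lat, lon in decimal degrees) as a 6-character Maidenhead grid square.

Add 180° to longitude and 90° to latitude: 322.7312, 113.5597.
Field: lon ⌊322.7312/20⌋ = 16 → Q; lat ⌊113.5597/10⌋ = 11 → L.
Square: lon ⌊2.7312/2⌋ = 1; lat ⌊3.5597/1⌋ = 3.
Subsquare: lon ⌊0.7312/0.0833333⌋ = 8 → i; lat ⌊0.5597/0.0416667⌋ = 13 → n.

QL13in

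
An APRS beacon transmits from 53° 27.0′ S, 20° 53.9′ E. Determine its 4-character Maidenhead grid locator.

Offset from 180°W / 90°S: lon 200.90°, lat 36.55°.
Field: 200.90/20 → 10 → K, 36.55/10 → 3 → D; chars KD.
Square: 0.90/2 → 0, 6.55/1 → 6; chars 06.

KD06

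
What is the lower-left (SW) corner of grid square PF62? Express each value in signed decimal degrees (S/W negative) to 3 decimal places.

-38.000, 132.000

Field P=15, F=5: +15·20° lon, +5·10° lat → SW at lon 120°, lat -40°.
Square 6, 2: +6·2° lon, +2·1° lat → SW at lon 132°, lat -38°.
latitude -38.000, longitude 132.000.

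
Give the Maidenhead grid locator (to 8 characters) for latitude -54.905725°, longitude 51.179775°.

LD55oc12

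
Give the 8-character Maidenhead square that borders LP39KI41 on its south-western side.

Longitude extended square 4; −1 → 3.
Latitude extended square 1; −1 → 0.

LP39ki30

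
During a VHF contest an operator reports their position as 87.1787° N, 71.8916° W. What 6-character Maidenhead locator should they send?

FR47be

Shift to the Maidenhead origin (180°W, 90°S): lon 108.1084, lat 177.1787.
Field (20°×10°, letters A–R): lon ⌊108.1084/20⌋ = 5 → F; lat ⌊177.1787/10⌋ = 17 → R.
Square (2°×1°, digits 0–9): lon ⌊8.1084/2⌋ = 4; lat ⌊7.1787/1⌋ = 7.
Subsquare (5′×2.5′, letters a–x): lon ⌊0.1084/0.0833333⌋ = 1 → b; lat ⌊0.1787/0.0416667⌋ = 4 → e.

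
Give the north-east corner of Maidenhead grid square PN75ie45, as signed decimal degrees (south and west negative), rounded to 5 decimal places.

45.19167, 134.70833

Field P=15, N=13: +15·20° lon, +13·10° lat → SW at lon 120°, lat 40°.
Square 7, 5: +7·2° lon, +5·1° lat → SW at lon 134°, lat 45°.
Subsquare i=8, e=4: +8·0.0833333° lon, +4·0.0416667° lat → SW at lon 134.667°, lat 45.1667°.
Extended square 4, 5: +4·0.00833333° lon, +5·0.00416667° lat → SW at lon 134.7°, lat 45.1875°.
Cell spans 0.00833333° lon × 0.00416667° lat. NE corner is SW corner plus one full cell.
latitude 45.19167, longitude 134.70833.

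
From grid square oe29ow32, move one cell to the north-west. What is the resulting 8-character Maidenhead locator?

Longitude extended square 3; −1 → 2.
Latitude extended square 2; +1 → 3.

OE29ow23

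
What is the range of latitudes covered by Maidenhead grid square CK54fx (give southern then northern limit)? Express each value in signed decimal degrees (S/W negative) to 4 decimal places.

Field C=2, K=10: +2·20° lon, +10·10° lat → SW at lon -140°, lat 10°.
Square 5, 4: +5·2° lon, +4·1° lat → SW at lon -130°, lat 14°.
Subsquare f=5, x=23: +5·0.0833333° lon, +23·0.0416667° lat → SW at lon -129.583°, lat 14.9583°.
Cell spans 0.0833333° lon × 0.0416667° lat.
south 14.9583, north 15.0000.

14.9583, 15.0000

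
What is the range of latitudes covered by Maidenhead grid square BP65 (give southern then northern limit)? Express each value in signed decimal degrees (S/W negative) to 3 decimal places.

Field B=1, P=15: +1·20° lon, +15·10° lat → SW at lon -160°, lat 60°.
Square 6, 5: +6·2° lon, +5·1° lat → SW at lon -148°, lat 65°.
Cell spans 2° lon × 1° lat.
south 65.000, north 66.000.

65.000, 66.000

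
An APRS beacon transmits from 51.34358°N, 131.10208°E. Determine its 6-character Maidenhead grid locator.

PO51ni

Add 180° to longitude and 90° to latitude: 311.1021, 141.3436.
Field (20°×10°, letters A–R): 311.1021/20 → 15 → P, 141.3436/10 → 14 → O; chars PO.
Square (2°×1°, digits 0–9): 11.1021/2 → 5, 1.3436/1 → 1; chars 51.
Subsquare (5′×2.5′, letters a–x): 1.1021/0.0833333 → 13 → n, 0.3436/0.0416667 → 8 → i; chars ni.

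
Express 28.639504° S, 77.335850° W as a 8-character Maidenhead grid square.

FG11hi96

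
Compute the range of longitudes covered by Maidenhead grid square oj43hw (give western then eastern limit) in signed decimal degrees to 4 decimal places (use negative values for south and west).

108.5833, 108.6667

Field O=14, J=9: +14·20° lon, +9·10° lat → SW at lon 100°, lat 0°.
Square 4, 3: +4·2° lon, +3·1° lat → SW at lon 108°, lat 3°.
Subsquare h=7, w=22: +7·0.0833333° lon, +22·0.0416667° lat → SW at lon 108.583°, lat 3.91667°.
Cell spans 0.0833333° lon × 0.0416667° lat.
west 108.5833, east 108.6667.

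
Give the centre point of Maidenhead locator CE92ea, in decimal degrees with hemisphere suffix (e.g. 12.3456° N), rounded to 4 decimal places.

Field C=2, E=4: +2·20° lon, +4·10° lat → SW at lon -140°, lat -50°.
Square 9, 2: +9·2° lon, +2·1° lat → SW at lon -122°, lat -48°.
Subsquare e=4, a=0: +4·0.0833333° lon, +0·0.0416667° lat → SW at lon -121.667°, lat -48°.
Cell spans 0.0833333° lon × 0.0416667° lat. Centre is SW corner plus half of each.
latitude 47.9792° S, longitude 121.6250° W.

47.9792° S, 121.6250° W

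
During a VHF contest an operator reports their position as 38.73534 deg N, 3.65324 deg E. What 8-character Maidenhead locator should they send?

JM18tr86

Shift to the Maidenhead origin (180°W, 90°S): lon 183.65324, lat 128.73534.
Field: lon ⌊183.65324/20⌋ = 9 → J; lat ⌊128.73534/10⌋ = 12 → M.
Square: lon ⌊3.65324/2⌋ = 1; lat ⌊8.73534/1⌋ = 8.
Subsquare: lon ⌊1.65324/0.0833333⌋ = 19 → t; lat ⌊0.73534/0.0416667⌋ = 17 → r.
Extended square: lon ⌊0.06991/0.00833333⌋ = 8; lat ⌊0.02701/0.00416667⌋ = 6.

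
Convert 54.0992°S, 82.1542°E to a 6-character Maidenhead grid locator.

Shift to the Maidenhead origin (180°W, 90°S): lon 262.1542, lat 35.9008.
Field: 262.1542/20 → 13 → N, 35.9008/10 → 3 → D; chars ND.
Square: 2.1542/2 → 1, 5.9008/1 → 5; chars 15.
Subsquare: 0.1542/0.0833333 → 1 → b, 0.9008/0.0416667 → 21 → v; chars bv.

ND15bv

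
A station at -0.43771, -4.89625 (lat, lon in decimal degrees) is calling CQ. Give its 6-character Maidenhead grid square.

Add 180° to longitude and 90° to latitude: 175.1037, 89.5623.
Field: lon ⌊175.1037/20⌋ = 8 → I; lat ⌊89.5623/10⌋ = 8 → I.
Square: lon ⌊15.1037/2⌋ = 7; lat ⌊9.5623/1⌋ = 9.
Subsquare: lon ⌊1.1037/0.0833333⌋ = 13 → n; lat ⌊0.5623/0.0416667⌋ = 13 → n.

II79nn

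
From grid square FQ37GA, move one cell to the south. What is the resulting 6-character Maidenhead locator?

Latitude subsquare a = 0; −1 → -1, wraps to 23 = x, carry into square.
Latitude square 7; −1 → 6.
The longitude characters are unchanged.

FQ36gx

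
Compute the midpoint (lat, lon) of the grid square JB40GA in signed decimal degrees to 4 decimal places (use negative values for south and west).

-79.9792, 8.5417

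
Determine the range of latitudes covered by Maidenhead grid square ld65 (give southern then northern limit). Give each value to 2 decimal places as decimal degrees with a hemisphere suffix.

Field L=11, D=3: +11·20° lon, +3·10° lat → SW at lon 40°, lat -60°.
Square 6, 5: +6·2° lon, +5·1° lat → SW at lon 52°, lat -55°.
Cell spans 2° lon × 1° lat.
south 55.00° S, north 54.00° S.

55.00° S, 54.00° S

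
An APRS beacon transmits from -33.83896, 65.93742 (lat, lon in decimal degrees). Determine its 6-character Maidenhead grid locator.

MF26xd

Offset from 180°W / 90°S: lon 245.9374°, lat 56.1610°.
Field: 245.9374/20 → 12 → M, 56.1610/10 → 5 → F; chars MF.
Square: 5.9374/2 → 2, 6.1610/1 → 6; chars 26.
Subsquare: 1.9374/0.0833333 → 23 → x, 0.1610/0.0416667 → 3 → d; chars xd.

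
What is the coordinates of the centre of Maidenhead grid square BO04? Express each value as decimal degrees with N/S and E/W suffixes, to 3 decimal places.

Field B=1, O=14: +1·20° lon, +14·10° lat → SW at lon -160°, lat 50°.
Square 0, 4: +0·2° lon, +4·1° lat → SW at lon -160°, lat 54°.
Cell spans 2° lon × 1° lat. Centre is SW corner plus half of each.
latitude 54.500° N, longitude 159.000° W.

54.500° N, 159.000° W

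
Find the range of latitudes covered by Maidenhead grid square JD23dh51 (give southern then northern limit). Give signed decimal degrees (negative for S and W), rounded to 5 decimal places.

Field J=9, D=3: +9·20° lon, +3·10° lat → SW at lon 0°, lat -60°.
Square 2, 3: +2·2° lon, +3·1° lat → SW at lon 4°, lat -57°.
Subsquare d=3, h=7: +3·0.0833333° lon, +7·0.0416667° lat → SW at lon 4.25°, lat -56.7083°.
Extended square 5, 1: +5·0.00833333° lon, +1·0.00416667° lat → SW at lon 4.29167°, lat -56.7042°.
Cell spans 0.00833333° lon × 0.00416667° lat.
south -56.70417, north -56.70000.

-56.70417, -56.70000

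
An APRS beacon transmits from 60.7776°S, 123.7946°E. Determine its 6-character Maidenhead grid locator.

Shift to the Maidenhead origin (180°W, 90°S): lon 303.7946, lat 29.2224.
Field: 303.7946/20 → 15 → P, 29.2224/10 → 2 → C; chars PC.
Square: 3.7946/2 → 1, 9.2224/1 → 9; chars 19.
Subsquare: 1.7946/0.0833333 → 21 → v, 0.2224/0.0416667 → 5 → f; chars vf.

PC19vf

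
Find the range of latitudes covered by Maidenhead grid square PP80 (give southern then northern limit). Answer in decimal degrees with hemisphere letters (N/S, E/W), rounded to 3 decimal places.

Field P=15, P=15: +15·20° lon, +15·10° lat → SW at lon 120°, lat 60°.
Square 8, 0: +8·2° lon, +0·1° lat → SW at lon 136°, lat 60°.
Cell spans 2° lon × 1° lat.
south 60.000° N, north 61.000° N.

60.000° N, 61.000° N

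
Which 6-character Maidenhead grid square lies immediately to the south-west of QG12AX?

Longitude subsquare a = 0; −1 → -1, wraps to 23 = x, carry into square.
Longitude square 1; −1 → 0.
Latitude subsquare x = 23; −1 → 22 = w.

QG02xw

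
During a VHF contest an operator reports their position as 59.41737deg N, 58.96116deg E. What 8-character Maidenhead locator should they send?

LO99lk50

Add 180° to longitude and 90° to latitude: 238.96116, 149.41737.
Field: lon ⌊238.96116/20⌋ = 11 → L; lat ⌊149.41737/10⌋ = 14 → O.
Square: lon ⌊18.96116/2⌋ = 9; lat ⌊9.41737/1⌋ = 9.
Subsquare: lon ⌊0.96116/0.0833333⌋ = 11 → l; lat ⌊0.41737/0.0416667⌋ = 10 → k.
Extended square: lon ⌊0.04449/0.00833333⌋ = 5; lat ⌊0.00070/0.00416667⌋ = 0.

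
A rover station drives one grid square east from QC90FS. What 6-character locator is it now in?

Longitude subsquare f = 5; +1 → 6 = g.
The latitude characters are unchanged.

QC90gs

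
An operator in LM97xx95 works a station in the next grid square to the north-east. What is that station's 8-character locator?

Longitude extended square 9; +1 → 10, wraps to 0, carry into subsquare.
Longitude subsquare x = 23; +1 → 24, wraps to 0 = a, carry into square.
Longitude square 9; +1 → 10, wraps to 0, carry into field.
Longitude field L = 11; +1 → 12 = M.
Latitude extended square 5; +1 → 6.

MM07ax06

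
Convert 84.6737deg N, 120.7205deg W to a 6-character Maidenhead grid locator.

CR94pq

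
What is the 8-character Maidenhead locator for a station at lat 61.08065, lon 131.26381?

Offset from 180°W / 90°S: lon 311.26381°, lat 151.08065°.
Field: lon ⌊311.26381/20⌋ = 15 → P; lat ⌊151.08065/10⌋ = 15 → P.
Square: lon ⌊11.26381/2⌋ = 5; lat ⌊1.08065/1⌋ = 1.
Subsquare: lon ⌊1.26381/0.0833333⌋ = 15 → p; lat ⌊0.08065/0.0416667⌋ = 1 → b.
Extended square: lon ⌊0.01381/0.00833333⌋ = 1; lat ⌊0.03898/0.00416667⌋ = 9.

PP51pb19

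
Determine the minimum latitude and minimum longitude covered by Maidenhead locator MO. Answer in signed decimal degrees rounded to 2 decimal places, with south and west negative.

Field M=12, O=14: +12·20° lon, +14·10° lat → SW at lon 60°, lat 50°.
latitude 50.00, longitude 60.00.

50.00, 60.00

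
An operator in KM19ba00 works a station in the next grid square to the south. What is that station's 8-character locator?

Latitude extended square 0; −1 → -1, wraps to 9, carry into subsquare.
Latitude subsquare a = 0; −1 → -1, wraps to 23 = x, carry into square.
Latitude square 9; −1 → 8.
The longitude characters are unchanged.

KM18bx09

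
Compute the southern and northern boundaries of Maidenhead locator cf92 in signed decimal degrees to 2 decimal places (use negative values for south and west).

-38.00, -37.00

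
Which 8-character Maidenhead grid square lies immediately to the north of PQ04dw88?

PQ04dw89

Latitude extended square 8; +1 → 9.
The longitude characters are unchanged.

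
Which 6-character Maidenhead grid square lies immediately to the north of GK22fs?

GK22ft

Latitude subsquare s = 18; +1 → 19 = t.
The longitude characters are unchanged.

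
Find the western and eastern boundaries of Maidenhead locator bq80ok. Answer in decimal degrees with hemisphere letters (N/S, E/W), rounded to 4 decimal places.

142.8333° W, 142.7500° W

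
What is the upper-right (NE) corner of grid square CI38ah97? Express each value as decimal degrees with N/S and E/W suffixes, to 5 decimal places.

1.67500° S, 133.91667° W

Field C=2, I=8: +2·20° lon, +8·10° lat → SW at lon -140°, lat -10°.
Square 3, 8: +3·2° lon, +8·1° lat → SW at lon -134°, lat -2°.
Subsquare a=0, h=7: +0·0.0833333° lon, +7·0.0416667° lat → SW at lon -134°, lat -1.70833°.
Extended square 9, 7: +9·0.00833333° lon, +7·0.00416667° lat → SW at lon -133.925°, lat -1.67917°.
Cell spans 0.00833333° lon × 0.00416667° lat. NE corner is SW corner plus one full cell.
latitude 1.67500° S, longitude 133.91667° W.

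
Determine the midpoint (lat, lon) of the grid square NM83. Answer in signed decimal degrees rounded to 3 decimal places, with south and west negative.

33.500, 97.000

Field N=13, M=12: +13·20° lon, +12·10° lat → SW at lon 80°, lat 30°.
Square 8, 3: +8·2° lon, +3·1° lat → SW at lon 96°, lat 33°.
Cell spans 2° lon × 1° lat. Centre is SW corner plus half of each.
latitude 33.500, longitude 97.000.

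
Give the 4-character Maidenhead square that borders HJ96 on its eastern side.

Longitude square 9; +1 → 10, wraps to 0, carry into field.
Longitude field H = 7; +1 → 8 = I.
The latitude characters are unchanged.

IJ06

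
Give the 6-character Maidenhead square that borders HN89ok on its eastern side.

HN89pk

Longitude subsquare o = 14; +1 → 15 = p.
The latitude characters are unchanged.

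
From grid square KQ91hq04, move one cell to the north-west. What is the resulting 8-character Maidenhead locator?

Longitude extended square 0; −1 → -1, wraps to 9, carry into subsquare.
Longitude subsquare h = 7; −1 → 6 = g.
Latitude extended square 4; +1 → 5.

KQ91gq95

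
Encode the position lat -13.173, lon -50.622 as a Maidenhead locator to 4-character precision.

GH46

Shift to the Maidenhead origin (180°W, 90°S): lon 129.38, lat 76.83.
Field: 129.38/20 → 6 → G, 76.83/10 → 7 → H; chars GH.
Square: 9.38/2 → 4, 6.83/1 → 6; chars 46.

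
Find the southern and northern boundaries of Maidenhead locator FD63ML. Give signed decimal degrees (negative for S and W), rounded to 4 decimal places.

-56.5417, -56.5000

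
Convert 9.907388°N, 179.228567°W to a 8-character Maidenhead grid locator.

AJ09jv27

Shift to the Maidenhead origin (180°W, 90°S): lon 0.77143, lat 99.90739.
Field: 0.77143/20 → 0 → A, 99.90739/10 → 9 → J; chars AJ.
Square: 0.77143/2 → 0, 9.90739/1 → 9; chars 09.
Subsquare: 0.77143/0.0833333 → 9 → j, 0.90739/0.0416667 → 21 → v; chars jv.
Extended square: 0.02143/0.00833333 → 2, 0.03239/0.00416667 → 7; chars 27.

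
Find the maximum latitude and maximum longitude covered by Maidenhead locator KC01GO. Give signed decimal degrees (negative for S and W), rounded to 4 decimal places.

Field K=10, C=2: +10·20° lon, +2·10° lat → SW at lon 20°, lat -70°.
Square 0, 1: +0·2° lon, +1·1° lat → SW at lon 20°, lat -69°.
Subsquare g=6, o=14: +6·0.0833333° lon, +14·0.0416667° lat → SW at lon 20.5°, lat -68.4167°.
Cell spans 0.0833333° lon × 0.0416667° lat. NE corner is SW corner plus one full cell.
latitude -68.3750, longitude 20.5833.

-68.3750, 20.5833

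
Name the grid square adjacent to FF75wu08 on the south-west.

Longitude extended square 0; −1 → -1, wraps to 9, carry into subsquare.
Longitude subsquare w = 22; −1 → 21 = v.
Latitude extended square 8; −1 → 7.

FF75vu97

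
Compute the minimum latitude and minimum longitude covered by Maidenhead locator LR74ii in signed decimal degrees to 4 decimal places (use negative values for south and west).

Field L=11, R=17: +11·20° lon, +17·10° lat → SW at lon 40°, lat 80°.
Square 7, 4: +7·2° lon, +4·1° lat → SW at lon 54°, lat 84°.
Subsquare i=8, i=8: +8·0.0833333° lon, +8·0.0416667° lat → SW at lon 54.6667°, lat 84.3333°.
latitude 84.3333, longitude 54.6667.

84.3333, 54.6667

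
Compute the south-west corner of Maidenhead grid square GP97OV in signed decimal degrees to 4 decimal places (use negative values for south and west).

Field G=6, P=15: +6·20° lon, +15·10° lat → SW at lon -60°, lat 60°.
Square 9, 7: +9·2° lon, +7·1° lat → SW at lon -42°, lat 67°.
Subsquare o=14, v=21: +14·0.0833333° lon, +21·0.0416667° lat → SW at lon -40.8333°, lat 67.875°.
latitude 67.8750, longitude -40.8333.

67.8750, -40.8333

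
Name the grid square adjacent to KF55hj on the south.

KF55hi

Latitude subsquare j = 9; −1 → 8 = i.
The longitude characters are unchanged.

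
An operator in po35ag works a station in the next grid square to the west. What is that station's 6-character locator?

PO25xg

Longitude subsquare a = 0; −1 → -1, wraps to 23 = x, carry into square.
Longitude square 3; −1 → 2.
The latitude characters are unchanged.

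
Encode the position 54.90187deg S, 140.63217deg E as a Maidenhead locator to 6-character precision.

QD05hc

Offset from 180°W / 90°S: lon 320.6322°, lat 35.0981°.
Field (20°×10°, letters A–R): 320.6322/20 → 16 → Q, 35.0981/10 → 3 → D; chars QD.
Square (2°×1°, digits 0–9): 0.6322/2 → 0, 5.0981/1 → 5; chars 05.
Subsquare (5′×2.5′, letters a–x): 0.6322/0.0833333 → 7 → h, 0.0981/0.0416667 → 2 → c; chars hc.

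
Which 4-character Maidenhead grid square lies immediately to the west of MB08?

LB98

Longitude square 0; −1 → -1, wraps to 9, carry into field.
Longitude field M = 12; −1 → 11 = L.
The latitude characters are unchanged.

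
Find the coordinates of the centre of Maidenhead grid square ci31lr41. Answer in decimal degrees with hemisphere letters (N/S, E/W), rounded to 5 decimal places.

8.28542° S, 133.04583° W

Field C=2, I=8: +2·20° lon, +8·10° lat → SW at lon -140°, lat -10°.
Square 3, 1: +3·2° lon, +1·1° lat → SW at lon -134°, lat -9°.
Subsquare l=11, r=17: +11·0.0833333° lon, +17·0.0416667° lat → SW at lon -133.083°, lat -8.29167°.
Extended square 4, 1: +4·0.00833333° lon, +1·0.00416667° lat → SW at lon -133.05°, lat -8.2875°.
Cell spans 0.00833333° lon × 0.00416667° lat. Centre is SW corner plus half of each.
latitude 8.28542° S, longitude 133.04583° W.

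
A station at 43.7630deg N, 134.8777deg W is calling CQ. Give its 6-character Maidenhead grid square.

CN23ns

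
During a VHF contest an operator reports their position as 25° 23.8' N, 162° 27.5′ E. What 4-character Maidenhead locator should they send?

Shift to the Maidenhead origin (180°W, 90°S): lon 342.46, lat 115.40.
Field: 342.46/20 → 17 → R, 115.40/10 → 11 → L; chars RL.
Square: 2.46/2 → 1, 5.40/1 → 5; chars 15.

RL15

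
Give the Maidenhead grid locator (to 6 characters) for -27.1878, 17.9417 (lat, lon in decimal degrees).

JG82xt

Shift to the Maidenhead origin (180°W, 90°S): lon 197.9417, lat 62.8122.
Field: lon ⌊197.9417/20⌋ = 9 → J; lat ⌊62.8122/10⌋ = 6 → G.
Square: lon ⌊17.9417/2⌋ = 8; lat ⌊2.8122/1⌋ = 2.
Subsquare: lon ⌊1.9417/0.0833333⌋ = 23 → x; lat ⌊0.8122/0.0416667⌋ = 19 → t.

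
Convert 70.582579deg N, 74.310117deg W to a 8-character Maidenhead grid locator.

FQ20un29

Shift to the Maidenhead origin (180°W, 90°S): lon 105.68988, lat 160.58258.
Field (20°×10°, letters A–R): lon ⌊105.68988/20⌋ = 5 → F; lat ⌊160.58258/10⌋ = 16 → Q.
Square (2°×1°, digits 0–9): lon ⌊5.68988/2⌋ = 2; lat ⌊0.58258/1⌋ = 0.
Subsquare (5′×2.5′, letters a–x): lon ⌊1.68988/0.0833333⌋ = 20 → u; lat ⌊0.58258/0.0416667⌋ = 13 → n.
Extended square (30″×15″, digits 0–9): lon ⌊0.02322/0.00833333⌋ = 2; lat ⌊0.04091/0.00416667⌋ = 9.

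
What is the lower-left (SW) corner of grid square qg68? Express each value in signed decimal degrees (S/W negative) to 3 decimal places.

-22.000, 152.000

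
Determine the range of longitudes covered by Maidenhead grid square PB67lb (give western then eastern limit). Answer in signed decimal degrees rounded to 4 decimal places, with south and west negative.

Field P=15, B=1: +15·20° lon, +1·10° lat → SW at lon 120°, lat -80°.
Square 6, 7: +6·2° lon, +7·1° lat → SW at lon 132°, lat -73°.
Subsquare l=11, b=1: +11·0.0833333° lon, +1·0.0416667° lat → SW at lon 132.917°, lat -72.9583°.
Cell spans 0.0833333° lon × 0.0416667° lat.
west 132.9167, east 133.0000.

132.9167, 133.0000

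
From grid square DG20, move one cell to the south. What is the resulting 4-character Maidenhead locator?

DF29

Latitude square 0; −1 → -1, wraps to 9, carry into field.
Latitude field G = 6; −1 → 5 = F.
The longitude characters are unchanged.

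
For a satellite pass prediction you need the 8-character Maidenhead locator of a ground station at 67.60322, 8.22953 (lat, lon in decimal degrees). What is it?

JP47co74

Add 180° to longitude and 90° to latitude: 188.22953, 157.60322.
Field: lon ⌊188.22953/20⌋ = 9 → J; lat ⌊157.60322/10⌋ = 15 → P.
Square: lon ⌊8.22953/2⌋ = 4; lat ⌊7.60322/1⌋ = 7.
Subsquare: lon ⌊0.22953/0.0833333⌋ = 2 → c; lat ⌊0.60322/0.0416667⌋ = 14 → o.
Extended square: lon ⌊0.06286/0.00833333⌋ = 7; lat ⌊0.01989/0.00416667⌋ = 4.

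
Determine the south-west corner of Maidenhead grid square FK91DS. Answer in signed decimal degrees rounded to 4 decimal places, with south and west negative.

11.7500, -61.7500

Field F=5, K=10: +5·20° lon, +10·10° lat → SW at lon -80°, lat 10°.
Square 9, 1: +9·2° lon, +1·1° lat → SW at lon -62°, lat 11°.
Subsquare d=3, s=18: +3·0.0833333° lon, +18·0.0416667° lat → SW at lon -61.75°, lat 11.75°.
latitude 11.7500, longitude -61.7500.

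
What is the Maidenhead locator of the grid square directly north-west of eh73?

Longitude square 7; −1 → 6.
Latitude square 3; +1 → 4.

EH64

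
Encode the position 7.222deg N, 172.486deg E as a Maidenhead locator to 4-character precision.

RJ67

Shift to the Maidenhead origin (180°W, 90°S): lon 352.49, lat 97.22.
Field: 352.49/20 → 17 → R, 97.22/10 → 9 → J; chars RJ.
Square: 12.49/2 → 6, 7.22/1 → 7; chars 67.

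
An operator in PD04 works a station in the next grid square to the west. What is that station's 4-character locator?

OD94

Longitude square 0; −1 → -1, wraps to 9, carry into field.
Longitude field P = 15; −1 → 14 = O.
The latitude characters are unchanged.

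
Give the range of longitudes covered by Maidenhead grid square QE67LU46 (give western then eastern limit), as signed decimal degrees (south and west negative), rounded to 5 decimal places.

152.95000, 152.95833

Field Q=16, E=4: +16·20° lon, +4·10° lat → SW at lon 140°, lat -50°.
Square 6, 7: +6·2° lon, +7·1° lat → SW at lon 152°, lat -43°.
Subsquare l=11, u=20: +11·0.0833333° lon, +20·0.0416667° lat → SW at lon 152.917°, lat -42.1667°.
Extended square 4, 6: +4·0.00833333° lon, +6·0.00416667° lat → SW at lon 152.95°, lat -42.1417°.
Cell spans 0.00833333° lon × 0.00416667° lat.
west 152.95000, east 152.95833.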